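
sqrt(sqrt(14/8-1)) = sqrt(2) * 3^(1/4)/2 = 0.93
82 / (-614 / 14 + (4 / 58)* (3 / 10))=-41615 / 22247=-1.87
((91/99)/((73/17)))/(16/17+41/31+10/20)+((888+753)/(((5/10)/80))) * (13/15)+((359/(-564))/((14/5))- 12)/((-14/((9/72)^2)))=11297263664321203579/49646934070272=227552.09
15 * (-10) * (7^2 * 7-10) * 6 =-299700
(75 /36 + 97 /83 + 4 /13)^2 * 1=2124380281 /167650704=12.67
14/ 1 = 14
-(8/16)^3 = -1/8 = -0.12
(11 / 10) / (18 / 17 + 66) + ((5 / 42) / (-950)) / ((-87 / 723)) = 13457 / 771400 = 0.02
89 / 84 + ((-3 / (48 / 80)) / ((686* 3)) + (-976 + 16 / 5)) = -19998469 / 20580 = -971.74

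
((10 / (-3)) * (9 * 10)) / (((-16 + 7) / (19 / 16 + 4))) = 2075 / 12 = 172.92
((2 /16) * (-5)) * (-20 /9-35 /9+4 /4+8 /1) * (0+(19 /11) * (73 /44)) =-90155 /17424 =-5.17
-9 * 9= -81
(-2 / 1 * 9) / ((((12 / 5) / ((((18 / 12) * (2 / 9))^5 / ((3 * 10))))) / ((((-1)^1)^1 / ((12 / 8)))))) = 0.00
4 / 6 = 2 / 3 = 0.67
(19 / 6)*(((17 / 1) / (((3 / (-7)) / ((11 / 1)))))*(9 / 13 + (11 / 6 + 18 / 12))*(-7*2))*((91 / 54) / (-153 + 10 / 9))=-191332603 / 221454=-863.98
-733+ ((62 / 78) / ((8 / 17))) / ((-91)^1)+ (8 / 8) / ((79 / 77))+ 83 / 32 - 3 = -6571448795 / 8971872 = -732.45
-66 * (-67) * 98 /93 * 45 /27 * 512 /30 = 36979712 /279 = 132543.77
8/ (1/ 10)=80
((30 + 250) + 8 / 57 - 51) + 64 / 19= 13253 / 57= 232.51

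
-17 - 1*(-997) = 980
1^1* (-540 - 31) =-571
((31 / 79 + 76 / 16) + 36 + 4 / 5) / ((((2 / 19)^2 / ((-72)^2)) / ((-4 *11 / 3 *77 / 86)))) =-4376780637768 / 16985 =-257685053.74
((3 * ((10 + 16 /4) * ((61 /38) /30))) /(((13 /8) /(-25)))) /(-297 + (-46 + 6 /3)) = 8540 /84227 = 0.10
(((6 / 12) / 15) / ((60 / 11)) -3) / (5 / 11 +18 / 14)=-414953 / 241200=-1.72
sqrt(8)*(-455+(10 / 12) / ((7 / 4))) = -19090*sqrt(2) / 21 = -1285.59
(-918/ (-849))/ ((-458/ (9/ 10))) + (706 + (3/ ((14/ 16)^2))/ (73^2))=119472393513643/ 169224686470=706.00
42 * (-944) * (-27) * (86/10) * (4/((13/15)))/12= 46031328/13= 3540871.38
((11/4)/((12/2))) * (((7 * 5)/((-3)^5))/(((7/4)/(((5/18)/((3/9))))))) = -275/8748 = -0.03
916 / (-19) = -916 / 19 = -48.21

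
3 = 3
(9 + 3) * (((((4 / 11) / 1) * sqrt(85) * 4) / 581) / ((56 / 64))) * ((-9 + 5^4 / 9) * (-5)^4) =174080000 * sqrt(85) / 134211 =11958.32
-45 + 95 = 50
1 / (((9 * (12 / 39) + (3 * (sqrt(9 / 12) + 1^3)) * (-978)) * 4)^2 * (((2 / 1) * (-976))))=-5306133391 / 50237543157075859968 + 758120987 * sqrt(3) / 12559385789268964992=-0.00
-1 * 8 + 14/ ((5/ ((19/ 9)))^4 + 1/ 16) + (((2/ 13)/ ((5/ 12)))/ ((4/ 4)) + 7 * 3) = 59025812709/ 4273120865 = 13.81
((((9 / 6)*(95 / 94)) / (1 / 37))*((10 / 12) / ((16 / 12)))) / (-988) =-2775 / 78208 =-0.04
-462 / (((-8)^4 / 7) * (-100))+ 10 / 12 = 516851 / 614400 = 0.84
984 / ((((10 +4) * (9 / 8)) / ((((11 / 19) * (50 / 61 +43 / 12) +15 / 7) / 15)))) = 149827448 / 7666785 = 19.54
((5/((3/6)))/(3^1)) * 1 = 10/3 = 3.33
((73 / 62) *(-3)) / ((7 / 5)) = -1095 / 434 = -2.52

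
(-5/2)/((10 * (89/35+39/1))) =-35/5816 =-0.01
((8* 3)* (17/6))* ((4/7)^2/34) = 0.65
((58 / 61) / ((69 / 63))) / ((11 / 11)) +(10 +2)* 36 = 607314 / 1403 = 432.87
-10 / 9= -1.11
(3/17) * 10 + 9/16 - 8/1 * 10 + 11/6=-61885/816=-75.84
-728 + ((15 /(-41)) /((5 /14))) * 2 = -29932 /41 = -730.05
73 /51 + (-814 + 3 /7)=-289934 /357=-812.14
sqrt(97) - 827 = -817.15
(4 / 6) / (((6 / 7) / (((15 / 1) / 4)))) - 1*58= -661 / 12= -55.08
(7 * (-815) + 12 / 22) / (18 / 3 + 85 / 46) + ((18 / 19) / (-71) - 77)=-803.90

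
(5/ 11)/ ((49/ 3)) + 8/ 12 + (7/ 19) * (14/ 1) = 179803/ 30723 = 5.85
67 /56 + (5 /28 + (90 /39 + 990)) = 993.68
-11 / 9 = -1.22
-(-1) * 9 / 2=9 / 2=4.50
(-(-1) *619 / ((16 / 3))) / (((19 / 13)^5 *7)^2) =256003219363593 / 4806755946115984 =0.05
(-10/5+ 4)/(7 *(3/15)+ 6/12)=1.05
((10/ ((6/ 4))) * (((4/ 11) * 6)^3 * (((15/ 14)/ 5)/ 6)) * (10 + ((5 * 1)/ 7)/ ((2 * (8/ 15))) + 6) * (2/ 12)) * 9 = 4032720/ 65219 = 61.83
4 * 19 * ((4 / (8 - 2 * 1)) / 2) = 76 / 3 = 25.33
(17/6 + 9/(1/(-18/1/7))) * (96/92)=-3412/161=-21.19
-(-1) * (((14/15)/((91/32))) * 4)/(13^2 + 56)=256/43875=0.01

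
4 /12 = 1 /3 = 0.33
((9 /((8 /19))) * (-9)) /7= -1539 /56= -27.48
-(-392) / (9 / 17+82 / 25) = 166600 / 1619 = 102.90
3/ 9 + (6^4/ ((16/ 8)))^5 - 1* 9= 342764853755878/ 3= 114254951251959.33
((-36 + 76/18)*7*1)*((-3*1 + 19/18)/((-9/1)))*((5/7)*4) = -100100/729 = -137.31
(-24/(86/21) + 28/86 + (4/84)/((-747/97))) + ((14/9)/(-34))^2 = -3239341792/584827047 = -5.54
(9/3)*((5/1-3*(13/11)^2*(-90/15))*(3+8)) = 10941/11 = 994.64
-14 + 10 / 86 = -597 / 43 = -13.88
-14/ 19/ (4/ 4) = -0.74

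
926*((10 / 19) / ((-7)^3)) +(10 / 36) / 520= -17328203 / 12199824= -1.42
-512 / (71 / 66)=-33792 / 71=-475.94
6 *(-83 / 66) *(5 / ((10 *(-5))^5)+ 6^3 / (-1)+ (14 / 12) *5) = 3270718750249 / 2062500000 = 1585.80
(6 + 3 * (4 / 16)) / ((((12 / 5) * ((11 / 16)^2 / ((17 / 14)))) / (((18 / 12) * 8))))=73440 / 847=86.71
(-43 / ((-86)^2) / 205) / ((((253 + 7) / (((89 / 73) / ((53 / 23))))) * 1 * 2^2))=-2047 / 141877777600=-0.00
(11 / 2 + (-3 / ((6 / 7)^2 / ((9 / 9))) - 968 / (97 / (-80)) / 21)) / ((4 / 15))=1606515 / 10864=147.88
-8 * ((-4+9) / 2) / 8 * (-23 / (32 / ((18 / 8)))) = 1035 / 256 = 4.04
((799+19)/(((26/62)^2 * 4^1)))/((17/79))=5403.91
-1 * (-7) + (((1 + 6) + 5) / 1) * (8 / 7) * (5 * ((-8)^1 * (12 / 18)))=-2511 / 7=-358.71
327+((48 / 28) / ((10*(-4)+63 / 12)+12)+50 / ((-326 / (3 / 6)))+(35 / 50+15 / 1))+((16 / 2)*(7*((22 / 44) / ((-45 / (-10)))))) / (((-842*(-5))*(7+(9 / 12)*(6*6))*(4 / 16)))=11454922974254 / 33440331015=342.55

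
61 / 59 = 1.03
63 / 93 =21 / 31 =0.68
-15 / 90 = -1 / 6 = -0.17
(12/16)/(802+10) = 3/3248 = 0.00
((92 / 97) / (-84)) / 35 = -23 / 71295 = -0.00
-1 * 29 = -29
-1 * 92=-92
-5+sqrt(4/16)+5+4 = 9/2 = 4.50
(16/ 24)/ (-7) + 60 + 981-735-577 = -5693/ 21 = -271.10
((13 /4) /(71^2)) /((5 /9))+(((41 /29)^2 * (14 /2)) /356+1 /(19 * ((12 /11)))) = 38156899871 /430137742260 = 0.09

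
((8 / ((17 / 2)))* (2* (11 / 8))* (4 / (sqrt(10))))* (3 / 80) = 33* sqrt(10) / 850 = 0.12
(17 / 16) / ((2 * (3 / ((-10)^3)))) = -2125 / 12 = -177.08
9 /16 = 0.56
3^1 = 3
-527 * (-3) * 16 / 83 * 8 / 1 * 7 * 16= 22665216 / 83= 273074.89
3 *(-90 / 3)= -90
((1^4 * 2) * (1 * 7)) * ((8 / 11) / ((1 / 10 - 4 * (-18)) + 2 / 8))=2240 / 15917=0.14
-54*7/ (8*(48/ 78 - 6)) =351/ 40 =8.78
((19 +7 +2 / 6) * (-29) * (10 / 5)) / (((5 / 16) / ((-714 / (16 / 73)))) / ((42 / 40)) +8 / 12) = -417940257 / 182402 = -2291.31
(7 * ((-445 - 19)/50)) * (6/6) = -1624/25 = -64.96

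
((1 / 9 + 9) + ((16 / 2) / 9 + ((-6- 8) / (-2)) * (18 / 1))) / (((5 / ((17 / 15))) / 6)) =184.96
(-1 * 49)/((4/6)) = -147/2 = -73.50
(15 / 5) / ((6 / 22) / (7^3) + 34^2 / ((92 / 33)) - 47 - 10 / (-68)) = 0.01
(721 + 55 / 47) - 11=33425 / 47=711.17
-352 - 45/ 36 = -1413/ 4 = -353.25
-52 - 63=-115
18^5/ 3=629856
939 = 939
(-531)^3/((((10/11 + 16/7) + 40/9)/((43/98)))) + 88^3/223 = -142081560501749/16527868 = -8596484.47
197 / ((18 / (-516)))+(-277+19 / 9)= -53300 / 9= -5922.22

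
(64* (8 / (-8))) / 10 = -32 / 5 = -6.40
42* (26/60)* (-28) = -2548/5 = -509.60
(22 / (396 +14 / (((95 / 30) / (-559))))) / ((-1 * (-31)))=-0.00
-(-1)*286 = 286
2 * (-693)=-1386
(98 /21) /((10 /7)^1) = 49 /15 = 3.27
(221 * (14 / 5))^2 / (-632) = -2393209 / 3950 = -605.88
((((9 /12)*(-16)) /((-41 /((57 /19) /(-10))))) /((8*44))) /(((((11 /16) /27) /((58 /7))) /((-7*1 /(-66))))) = -2349 /272855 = -0.01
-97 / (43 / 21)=-2037 / 43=-47.37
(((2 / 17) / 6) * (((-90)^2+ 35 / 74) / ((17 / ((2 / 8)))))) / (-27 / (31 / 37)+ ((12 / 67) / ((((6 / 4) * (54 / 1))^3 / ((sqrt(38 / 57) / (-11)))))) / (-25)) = -5345030059679024658034059375 / 73743315198224129258451436376 -626737280015248875 * sqrt(6) / 682125665583573195640675786478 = -0.07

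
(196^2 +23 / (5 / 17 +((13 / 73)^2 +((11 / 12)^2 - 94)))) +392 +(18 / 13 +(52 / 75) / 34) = 779025077059128464 / 20073228387225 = 38809.16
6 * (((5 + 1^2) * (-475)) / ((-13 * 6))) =2850 / 13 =219.23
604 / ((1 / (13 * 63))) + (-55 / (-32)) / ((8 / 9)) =126637551 / 256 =494677.93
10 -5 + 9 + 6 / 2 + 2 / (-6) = 50 / 3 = 16.67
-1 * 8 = -8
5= 5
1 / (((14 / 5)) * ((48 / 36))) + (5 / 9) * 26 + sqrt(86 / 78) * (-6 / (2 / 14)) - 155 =-70705 / 504 - 14 * sqrt(1677) / 13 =-184.39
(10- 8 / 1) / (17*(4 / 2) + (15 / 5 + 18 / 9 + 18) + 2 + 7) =1 / 33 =0.03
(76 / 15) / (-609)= -76 / 9135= -0.01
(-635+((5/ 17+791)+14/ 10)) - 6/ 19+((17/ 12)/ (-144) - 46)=310798273/ 2790720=111.37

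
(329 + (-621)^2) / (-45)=-77194 / 9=-8577.11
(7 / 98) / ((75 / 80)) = 8 / 105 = 0.08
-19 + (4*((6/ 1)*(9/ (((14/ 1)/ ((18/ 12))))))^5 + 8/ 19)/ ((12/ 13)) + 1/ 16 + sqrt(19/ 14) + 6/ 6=sqrt(266)/ 14 + 860699839045/ 30655968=28077.26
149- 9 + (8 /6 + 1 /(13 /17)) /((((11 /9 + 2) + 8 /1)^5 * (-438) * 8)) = 22341951240329977 /159585366007184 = 140.00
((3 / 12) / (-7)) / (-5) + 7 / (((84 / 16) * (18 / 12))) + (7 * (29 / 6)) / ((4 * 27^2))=555799 / 612360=0.91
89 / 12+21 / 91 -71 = -9883 / 156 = -63.35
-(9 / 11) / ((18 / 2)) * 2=-0.18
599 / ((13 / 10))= 5990 / 13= 460.77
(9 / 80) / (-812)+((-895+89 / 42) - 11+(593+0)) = -310.88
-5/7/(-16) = 5/112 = 0.04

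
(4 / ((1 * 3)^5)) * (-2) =-0.03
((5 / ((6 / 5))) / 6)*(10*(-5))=-625 / 18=-34.72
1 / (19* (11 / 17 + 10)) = 17 / 3439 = 0.00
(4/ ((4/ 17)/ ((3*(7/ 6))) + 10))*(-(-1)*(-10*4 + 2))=-9044/ 599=-15.10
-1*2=-2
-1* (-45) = 45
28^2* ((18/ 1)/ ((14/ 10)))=10080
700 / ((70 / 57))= 570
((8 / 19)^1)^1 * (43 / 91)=344 / 1729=0.20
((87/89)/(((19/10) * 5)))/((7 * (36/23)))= 667/71022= 0.01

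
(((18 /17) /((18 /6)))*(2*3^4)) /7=972 /119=8.17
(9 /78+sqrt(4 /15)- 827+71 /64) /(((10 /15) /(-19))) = 39161565 /1664- 19 *sqrt(15) /5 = 23519.88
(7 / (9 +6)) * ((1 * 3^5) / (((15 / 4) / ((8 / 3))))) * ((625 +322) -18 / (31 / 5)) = 59002272 / 775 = 76131.96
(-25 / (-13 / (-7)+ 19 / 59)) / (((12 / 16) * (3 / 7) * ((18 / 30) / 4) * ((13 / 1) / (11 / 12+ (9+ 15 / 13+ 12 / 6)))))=-29473745 / 123201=-239.23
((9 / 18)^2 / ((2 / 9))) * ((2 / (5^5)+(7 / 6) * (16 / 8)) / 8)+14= 2865643 / 200000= 14.33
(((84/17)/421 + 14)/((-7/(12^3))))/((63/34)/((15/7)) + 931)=-247553280/66693557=-3.71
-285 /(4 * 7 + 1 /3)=-171 /17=-10.06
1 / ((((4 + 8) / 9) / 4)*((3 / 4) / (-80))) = -320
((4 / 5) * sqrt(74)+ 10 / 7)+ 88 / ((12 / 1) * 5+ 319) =4406 / 2653+ 4 * sqrt(74) / 5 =8.54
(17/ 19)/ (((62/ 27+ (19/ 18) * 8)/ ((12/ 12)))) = 459/ 5510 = 0.08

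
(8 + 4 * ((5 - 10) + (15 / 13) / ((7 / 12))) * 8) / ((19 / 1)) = -8072 / 1729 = -4.67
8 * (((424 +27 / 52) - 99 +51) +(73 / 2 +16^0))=43058 / 13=3312.15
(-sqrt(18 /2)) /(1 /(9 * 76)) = -2052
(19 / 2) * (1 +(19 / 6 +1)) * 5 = 2945 / 12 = 245.42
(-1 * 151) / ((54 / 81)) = -453 / 2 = -226.50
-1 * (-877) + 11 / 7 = 878.57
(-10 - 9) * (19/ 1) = -361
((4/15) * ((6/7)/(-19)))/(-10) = 4/3325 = 0.00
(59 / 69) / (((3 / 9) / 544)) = 32096 / 23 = 1395.48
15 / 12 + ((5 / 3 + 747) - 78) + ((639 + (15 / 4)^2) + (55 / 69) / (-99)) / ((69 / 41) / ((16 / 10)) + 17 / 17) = 1655342011 / 1671732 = 990.20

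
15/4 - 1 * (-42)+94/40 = 481/10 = 48.10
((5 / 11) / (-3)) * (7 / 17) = -35 / 561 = -0.06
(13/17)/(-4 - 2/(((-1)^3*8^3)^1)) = -3328/17391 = -0.19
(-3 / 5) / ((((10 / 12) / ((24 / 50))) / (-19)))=4104 / 625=6.57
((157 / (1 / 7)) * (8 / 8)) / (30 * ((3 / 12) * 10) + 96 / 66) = 12089 / 841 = 14.37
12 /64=3 /16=0.19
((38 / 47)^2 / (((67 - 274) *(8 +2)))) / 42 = -361 / 48012615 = -0.00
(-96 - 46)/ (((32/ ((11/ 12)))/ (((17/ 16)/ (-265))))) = 13277/ 814080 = 0.02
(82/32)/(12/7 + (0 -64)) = -287/6976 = -0.04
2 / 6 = 1 / 3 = 0.33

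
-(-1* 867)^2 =-751689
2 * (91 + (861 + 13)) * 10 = 19300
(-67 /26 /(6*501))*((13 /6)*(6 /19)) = -0.00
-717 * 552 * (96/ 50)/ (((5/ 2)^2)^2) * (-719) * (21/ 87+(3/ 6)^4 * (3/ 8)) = 1678386169008/ 453125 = 3704024.65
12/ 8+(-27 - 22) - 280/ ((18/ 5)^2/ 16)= -63695/ 162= -393.18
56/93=0.60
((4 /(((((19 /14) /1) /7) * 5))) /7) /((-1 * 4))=-14 /95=-0.15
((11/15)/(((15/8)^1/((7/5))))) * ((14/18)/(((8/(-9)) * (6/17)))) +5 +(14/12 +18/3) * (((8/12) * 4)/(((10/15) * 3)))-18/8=147799/13500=10.95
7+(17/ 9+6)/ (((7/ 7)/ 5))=418/ 9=46.44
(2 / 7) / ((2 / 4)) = 4 / 7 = 0.57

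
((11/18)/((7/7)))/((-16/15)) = -55/96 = -0.57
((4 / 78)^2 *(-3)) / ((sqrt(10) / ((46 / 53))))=-92 *sqrt(10) / 134355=-0.00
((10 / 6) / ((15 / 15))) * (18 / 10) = 3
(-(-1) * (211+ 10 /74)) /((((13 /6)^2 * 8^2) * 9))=1953 /25012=0.08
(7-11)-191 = -195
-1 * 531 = -531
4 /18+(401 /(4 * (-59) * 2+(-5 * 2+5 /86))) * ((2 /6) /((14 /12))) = -40490 /2611161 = -0.02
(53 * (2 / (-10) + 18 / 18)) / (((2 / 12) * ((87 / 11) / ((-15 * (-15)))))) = 209880 / 29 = 7237.24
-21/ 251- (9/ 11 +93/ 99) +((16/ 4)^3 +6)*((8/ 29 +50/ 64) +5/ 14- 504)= -35182.84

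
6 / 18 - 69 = -206 / 3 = -68.67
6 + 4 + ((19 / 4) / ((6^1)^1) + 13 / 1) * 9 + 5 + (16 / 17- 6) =18233 / 136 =134.07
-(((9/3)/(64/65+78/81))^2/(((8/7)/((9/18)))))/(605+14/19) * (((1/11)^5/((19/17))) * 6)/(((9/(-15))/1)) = 970207875/10190281897916384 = 0.00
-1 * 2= -2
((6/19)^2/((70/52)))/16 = 0.00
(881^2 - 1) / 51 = 258720 / 17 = 15218.82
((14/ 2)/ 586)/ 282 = 0.00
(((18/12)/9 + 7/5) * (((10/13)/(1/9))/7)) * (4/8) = 141/182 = 0.77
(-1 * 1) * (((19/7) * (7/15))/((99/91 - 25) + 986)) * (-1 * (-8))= -6916/656625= -0.01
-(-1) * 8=8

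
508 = 508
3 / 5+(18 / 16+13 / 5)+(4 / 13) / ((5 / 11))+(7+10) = 22.00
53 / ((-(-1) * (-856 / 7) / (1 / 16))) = -371 / 13696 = -0.03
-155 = -155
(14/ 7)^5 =32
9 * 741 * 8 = 53352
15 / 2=7.50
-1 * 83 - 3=-86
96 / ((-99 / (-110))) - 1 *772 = -1996 / 3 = -665.33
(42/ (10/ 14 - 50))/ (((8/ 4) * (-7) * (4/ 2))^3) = 1/ 25760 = 0.00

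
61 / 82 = 0.74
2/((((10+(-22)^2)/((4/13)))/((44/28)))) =44/22477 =0.00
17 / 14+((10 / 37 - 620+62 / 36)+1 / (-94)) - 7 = -623.80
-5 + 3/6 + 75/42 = -2.71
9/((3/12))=36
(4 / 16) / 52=1 / 208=0.00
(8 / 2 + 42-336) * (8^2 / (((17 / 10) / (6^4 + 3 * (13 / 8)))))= -241442400 / 17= -14202494.12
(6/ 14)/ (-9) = -1/ 21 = -0.05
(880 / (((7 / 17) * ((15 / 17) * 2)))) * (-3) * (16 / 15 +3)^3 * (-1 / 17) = 339563576 / 23625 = 14373.06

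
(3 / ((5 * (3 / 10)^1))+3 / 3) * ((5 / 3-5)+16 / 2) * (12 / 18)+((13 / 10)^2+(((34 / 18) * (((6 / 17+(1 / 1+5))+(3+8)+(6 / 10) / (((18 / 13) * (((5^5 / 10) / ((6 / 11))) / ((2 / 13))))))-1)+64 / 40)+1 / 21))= 377339029 / 8662500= 43.56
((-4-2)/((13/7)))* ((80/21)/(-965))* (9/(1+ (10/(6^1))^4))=11664/885677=0.01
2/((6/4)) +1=7/3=2.33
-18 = -18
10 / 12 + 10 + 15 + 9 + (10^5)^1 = 600209 / 6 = 100034.83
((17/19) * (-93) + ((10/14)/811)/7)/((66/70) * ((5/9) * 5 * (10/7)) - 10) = 23560224/1772035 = 13.30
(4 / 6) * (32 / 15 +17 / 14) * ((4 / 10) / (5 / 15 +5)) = 703 / 4200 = 0.17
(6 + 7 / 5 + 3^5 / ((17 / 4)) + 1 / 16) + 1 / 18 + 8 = 889781 / 12240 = 72.69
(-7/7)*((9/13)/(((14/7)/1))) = -9/26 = -0.35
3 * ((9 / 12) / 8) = 9 / 32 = 0.28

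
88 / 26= 3.38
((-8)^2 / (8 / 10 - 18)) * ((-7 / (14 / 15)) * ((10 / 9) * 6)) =8000 / 43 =186.05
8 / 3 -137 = -403 / 3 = -134.33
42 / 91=6 / 13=0.46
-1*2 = -2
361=361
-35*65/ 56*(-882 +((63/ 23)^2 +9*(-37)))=103799475/ 2116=49054.57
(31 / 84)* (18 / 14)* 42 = 279 / 14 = 19.93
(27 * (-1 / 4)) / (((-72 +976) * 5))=-27 / 18080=-0.00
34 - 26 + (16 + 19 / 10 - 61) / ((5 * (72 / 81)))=-679 / 400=-1.70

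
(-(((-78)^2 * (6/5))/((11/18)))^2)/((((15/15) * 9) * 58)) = -23985756288/87725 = -273419.85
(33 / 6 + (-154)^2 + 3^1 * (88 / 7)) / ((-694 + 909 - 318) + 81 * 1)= -30239 / 28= -1079.96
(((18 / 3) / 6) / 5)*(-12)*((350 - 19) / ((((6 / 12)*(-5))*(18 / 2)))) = 2648 / 75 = 35.31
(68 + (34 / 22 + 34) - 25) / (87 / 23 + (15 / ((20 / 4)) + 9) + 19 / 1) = 621 / 275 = 2.26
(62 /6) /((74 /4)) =62 /111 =0.56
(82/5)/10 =41/25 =1.64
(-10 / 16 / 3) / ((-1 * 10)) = 1 / 48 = 0.02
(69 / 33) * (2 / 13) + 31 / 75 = 7883 / 10725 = 0.74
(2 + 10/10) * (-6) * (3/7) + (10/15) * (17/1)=76/21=3.62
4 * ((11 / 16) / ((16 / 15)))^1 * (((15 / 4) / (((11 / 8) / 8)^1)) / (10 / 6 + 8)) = 675 / 116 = 5.82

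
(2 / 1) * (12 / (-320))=-3 / 40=-0.08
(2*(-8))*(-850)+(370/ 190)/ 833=13600.00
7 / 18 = 0.39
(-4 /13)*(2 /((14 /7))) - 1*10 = -134 /13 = -10.31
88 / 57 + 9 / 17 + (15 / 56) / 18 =75541 / 36176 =2.09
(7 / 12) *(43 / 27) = 301 / 324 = 0.93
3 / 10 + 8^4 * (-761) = -31170557 / 10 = -3117055.70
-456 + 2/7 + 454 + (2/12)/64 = -4601/2688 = -1.71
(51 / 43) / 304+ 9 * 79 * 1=9294243 / 13072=711.00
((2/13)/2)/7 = 1/91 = 0.01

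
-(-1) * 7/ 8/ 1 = 7/ 8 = 0.88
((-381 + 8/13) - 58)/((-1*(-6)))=-5699/78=-73.06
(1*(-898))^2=806404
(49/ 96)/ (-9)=-49/ 864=-0.06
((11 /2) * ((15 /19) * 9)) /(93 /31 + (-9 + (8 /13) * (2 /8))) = -19305 /2888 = -6.68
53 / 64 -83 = -5259 / 64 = -82.17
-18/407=-0.04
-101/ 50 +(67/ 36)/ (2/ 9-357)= -650297/ 321100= -2.03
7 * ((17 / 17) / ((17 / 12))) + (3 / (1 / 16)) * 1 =52.94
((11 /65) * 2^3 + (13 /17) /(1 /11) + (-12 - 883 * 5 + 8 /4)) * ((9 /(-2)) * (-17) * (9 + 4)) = -21954753 /5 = -4390950.60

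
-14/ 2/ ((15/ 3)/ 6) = -42/ 5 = -8.40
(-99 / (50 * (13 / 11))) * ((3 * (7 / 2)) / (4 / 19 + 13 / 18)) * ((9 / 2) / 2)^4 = -483.36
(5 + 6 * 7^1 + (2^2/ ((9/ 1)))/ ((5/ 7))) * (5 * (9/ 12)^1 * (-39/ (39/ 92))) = -49289/ 3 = -16429.67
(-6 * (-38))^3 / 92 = 2963088 / 23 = 128829.91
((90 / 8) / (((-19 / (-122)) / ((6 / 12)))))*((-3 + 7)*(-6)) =-16470 / 19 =-866.84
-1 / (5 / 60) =-12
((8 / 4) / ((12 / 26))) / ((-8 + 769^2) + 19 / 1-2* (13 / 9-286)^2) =351 / 34783690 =0.00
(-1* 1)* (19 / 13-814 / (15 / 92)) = 973259 / 195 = 4991.07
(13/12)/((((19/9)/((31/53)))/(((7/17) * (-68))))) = -8463/1007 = -8.40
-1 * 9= -9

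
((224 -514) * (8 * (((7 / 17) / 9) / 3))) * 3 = -16240 / 153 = -106.14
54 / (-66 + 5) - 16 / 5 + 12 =2414 / 305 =7.91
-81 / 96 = -27 / 32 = -0.84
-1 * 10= -10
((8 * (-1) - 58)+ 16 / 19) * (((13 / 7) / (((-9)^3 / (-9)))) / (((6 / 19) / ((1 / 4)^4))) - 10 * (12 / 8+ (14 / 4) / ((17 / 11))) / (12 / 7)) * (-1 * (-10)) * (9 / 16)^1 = 1006296789695 / 125024256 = 8048.81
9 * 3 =27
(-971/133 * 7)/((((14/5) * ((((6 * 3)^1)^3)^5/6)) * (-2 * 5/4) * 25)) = 971/3738763341631258214400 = 0.00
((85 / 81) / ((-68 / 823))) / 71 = -0.18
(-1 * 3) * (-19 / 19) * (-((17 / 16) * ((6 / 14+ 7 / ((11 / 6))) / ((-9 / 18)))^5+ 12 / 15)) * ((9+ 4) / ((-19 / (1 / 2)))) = -12394097208334959 / 257144494915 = -48198.96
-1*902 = -902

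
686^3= 322828856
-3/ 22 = -0.14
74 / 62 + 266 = 8283 / 31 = 267.19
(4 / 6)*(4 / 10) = 4 / 15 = 0.27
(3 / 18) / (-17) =-1 / 102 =-0.01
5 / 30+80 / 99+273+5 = 55237 / 198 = 278.97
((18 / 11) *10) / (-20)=-9 / 11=-0.82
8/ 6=4/ 3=1.33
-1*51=-51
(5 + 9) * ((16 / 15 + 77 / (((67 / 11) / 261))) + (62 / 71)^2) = 234153477278 / 5066205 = 46218.71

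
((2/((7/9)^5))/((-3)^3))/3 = -1458/16807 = -0.09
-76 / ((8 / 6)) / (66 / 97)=-1843 / 22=-83.77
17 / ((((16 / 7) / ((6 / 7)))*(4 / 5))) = 255 / 32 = 7.97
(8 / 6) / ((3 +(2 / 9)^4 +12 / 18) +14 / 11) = 96228 / 356657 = 0.27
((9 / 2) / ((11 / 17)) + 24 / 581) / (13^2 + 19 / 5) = 149035 / 3681216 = 0.04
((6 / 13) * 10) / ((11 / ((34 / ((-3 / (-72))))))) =48960 / 143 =342.38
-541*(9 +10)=-10279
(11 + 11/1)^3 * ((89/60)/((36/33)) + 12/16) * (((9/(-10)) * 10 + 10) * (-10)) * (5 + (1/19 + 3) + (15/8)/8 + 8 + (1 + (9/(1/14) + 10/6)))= -1069103827099/32832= -32562860.23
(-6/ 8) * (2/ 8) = -3/ 16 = -0.19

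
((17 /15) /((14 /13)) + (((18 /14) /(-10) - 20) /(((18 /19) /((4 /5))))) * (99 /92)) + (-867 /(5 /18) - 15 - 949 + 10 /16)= -396235171 /96600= -4101.81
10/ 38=5/ 19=0.26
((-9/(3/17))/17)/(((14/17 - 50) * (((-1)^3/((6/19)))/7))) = -1071/7942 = -0.13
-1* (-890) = 890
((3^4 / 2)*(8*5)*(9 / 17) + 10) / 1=14750 / 17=867.65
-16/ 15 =-1.07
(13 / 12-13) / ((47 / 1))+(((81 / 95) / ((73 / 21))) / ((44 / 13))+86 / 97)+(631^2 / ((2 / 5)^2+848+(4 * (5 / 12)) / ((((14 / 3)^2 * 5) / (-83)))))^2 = 2647583840287978538876399731 / 11978004983644216437030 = 221037.13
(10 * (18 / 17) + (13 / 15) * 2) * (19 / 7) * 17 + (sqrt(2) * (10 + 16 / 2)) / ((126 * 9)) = sqrt(2) / 63 + 59698 / 105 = 568.57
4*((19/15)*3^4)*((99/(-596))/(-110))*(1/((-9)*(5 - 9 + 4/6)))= 1539/74500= 0.02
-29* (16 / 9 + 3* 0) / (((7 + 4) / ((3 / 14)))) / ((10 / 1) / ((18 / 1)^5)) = -73063296 / 385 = -189774.79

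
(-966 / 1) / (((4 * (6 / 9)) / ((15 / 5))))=-4347 / 4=-1086.75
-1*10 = -10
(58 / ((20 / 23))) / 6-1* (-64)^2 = -245093 / 60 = -4084.88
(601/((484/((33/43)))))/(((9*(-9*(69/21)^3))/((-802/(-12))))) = -0.02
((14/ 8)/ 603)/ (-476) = -1/ 164016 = -0.00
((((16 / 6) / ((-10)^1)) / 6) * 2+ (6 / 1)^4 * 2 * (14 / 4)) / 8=102059 / 90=1133.99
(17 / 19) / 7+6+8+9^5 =59063.13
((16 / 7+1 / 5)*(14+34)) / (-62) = -2088 / 1085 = -1.92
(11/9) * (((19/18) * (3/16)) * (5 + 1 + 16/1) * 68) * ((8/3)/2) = 39083/81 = 482.51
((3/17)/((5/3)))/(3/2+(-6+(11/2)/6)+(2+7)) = 108/5525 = 0.02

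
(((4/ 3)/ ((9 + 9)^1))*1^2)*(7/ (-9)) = -0.06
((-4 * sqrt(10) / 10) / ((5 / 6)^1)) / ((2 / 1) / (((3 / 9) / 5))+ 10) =-3 * sqrt(10) / 250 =-0.04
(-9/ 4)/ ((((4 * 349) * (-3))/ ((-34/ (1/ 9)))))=-459/ 2792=-0.16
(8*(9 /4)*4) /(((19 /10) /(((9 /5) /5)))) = 1296 /95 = 13.64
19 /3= 6.33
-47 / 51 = -0.92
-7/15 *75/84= -0.42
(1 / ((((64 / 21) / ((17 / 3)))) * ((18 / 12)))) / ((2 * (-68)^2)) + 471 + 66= 28044295 / 52224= 537.00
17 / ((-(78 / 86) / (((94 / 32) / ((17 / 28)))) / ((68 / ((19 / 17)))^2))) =-4726286348 / 14079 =-335697.59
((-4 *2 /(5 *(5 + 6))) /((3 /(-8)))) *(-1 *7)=-448 /165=-2.72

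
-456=-456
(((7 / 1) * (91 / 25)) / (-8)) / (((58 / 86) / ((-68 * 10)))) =465647 / 145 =3211.36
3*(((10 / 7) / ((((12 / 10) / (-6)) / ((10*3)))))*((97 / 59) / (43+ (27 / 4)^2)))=-6984000 / 585221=-11.93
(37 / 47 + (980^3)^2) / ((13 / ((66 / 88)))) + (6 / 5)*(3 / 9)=624518878509120005443 / 12220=51106291203692308.14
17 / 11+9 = 116 / 11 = 10.55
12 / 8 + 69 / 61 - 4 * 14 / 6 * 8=-26365 / 366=-72.04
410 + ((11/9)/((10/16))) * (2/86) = 793438/1935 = 410.05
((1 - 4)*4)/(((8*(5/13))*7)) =-39/70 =-0.56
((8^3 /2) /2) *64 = 8192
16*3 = 48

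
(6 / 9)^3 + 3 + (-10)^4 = 270089 / 27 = 10003.30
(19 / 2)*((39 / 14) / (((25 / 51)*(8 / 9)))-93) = -4607481 / 5600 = -822.76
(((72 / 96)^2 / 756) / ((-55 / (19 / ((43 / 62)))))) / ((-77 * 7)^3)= 589 / 248866656820320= 0.00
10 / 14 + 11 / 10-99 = -6803 / 70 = -97.19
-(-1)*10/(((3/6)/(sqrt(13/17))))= 20*sqrt(221)/17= 17.49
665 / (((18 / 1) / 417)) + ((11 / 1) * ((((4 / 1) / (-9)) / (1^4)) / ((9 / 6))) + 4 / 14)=5822281 / 378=15402.86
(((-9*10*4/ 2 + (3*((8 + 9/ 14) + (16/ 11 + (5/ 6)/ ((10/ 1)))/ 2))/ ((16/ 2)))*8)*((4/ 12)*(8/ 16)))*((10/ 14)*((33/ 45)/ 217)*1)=-0.57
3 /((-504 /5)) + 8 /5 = 1319 /840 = 1.57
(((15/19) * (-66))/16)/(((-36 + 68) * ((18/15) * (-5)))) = 165/9728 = 0.02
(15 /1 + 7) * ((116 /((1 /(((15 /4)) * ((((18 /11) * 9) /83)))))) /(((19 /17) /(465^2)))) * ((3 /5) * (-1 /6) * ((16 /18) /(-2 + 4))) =-23025367800 /1577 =-14600740.52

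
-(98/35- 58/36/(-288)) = -72721/25920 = -2.81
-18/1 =-18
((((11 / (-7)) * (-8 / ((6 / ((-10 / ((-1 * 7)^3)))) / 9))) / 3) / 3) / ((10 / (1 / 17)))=44 / 122451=0.00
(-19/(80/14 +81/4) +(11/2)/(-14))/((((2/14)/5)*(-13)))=8805/2908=3.03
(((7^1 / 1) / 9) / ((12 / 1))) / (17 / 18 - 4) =-0.02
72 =72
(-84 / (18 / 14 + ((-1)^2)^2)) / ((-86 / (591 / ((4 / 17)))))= 1476909 / 1376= 1073.34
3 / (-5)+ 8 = 37 / 5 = 7.40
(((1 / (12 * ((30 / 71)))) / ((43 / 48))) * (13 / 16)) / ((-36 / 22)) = -10153 / 92880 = -0.11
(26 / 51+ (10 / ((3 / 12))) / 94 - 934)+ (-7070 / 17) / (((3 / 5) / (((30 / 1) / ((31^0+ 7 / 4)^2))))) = -1068119276 / 290037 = -3682.70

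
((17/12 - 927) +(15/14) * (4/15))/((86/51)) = -548.72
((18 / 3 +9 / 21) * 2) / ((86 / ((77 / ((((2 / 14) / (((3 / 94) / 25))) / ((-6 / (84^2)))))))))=-99 / 1131760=-0.00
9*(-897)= -8073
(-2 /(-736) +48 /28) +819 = 2114167 /2576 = 820.72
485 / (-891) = -485 / 891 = -0.54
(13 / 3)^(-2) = 9 / 169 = 0.05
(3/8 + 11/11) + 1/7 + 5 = 365/56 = 6.52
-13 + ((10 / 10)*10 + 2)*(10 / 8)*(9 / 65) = -142 / 13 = -10.92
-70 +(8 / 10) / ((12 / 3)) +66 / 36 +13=-1649 / 30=-54.97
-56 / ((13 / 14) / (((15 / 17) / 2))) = -26.61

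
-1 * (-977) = 977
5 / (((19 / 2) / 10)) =100 / 19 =5.26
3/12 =1/4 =0.25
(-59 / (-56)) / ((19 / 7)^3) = 0.05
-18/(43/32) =-576/43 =-13.40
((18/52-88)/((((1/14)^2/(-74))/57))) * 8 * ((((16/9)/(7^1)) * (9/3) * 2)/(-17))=-51964334.91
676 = 676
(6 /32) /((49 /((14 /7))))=3 /392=0.01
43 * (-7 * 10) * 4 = -12040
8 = 8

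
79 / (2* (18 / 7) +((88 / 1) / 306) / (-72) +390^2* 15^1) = 1522962 / 43982856067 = 0.00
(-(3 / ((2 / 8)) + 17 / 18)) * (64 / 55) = -7456 / 495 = -15.06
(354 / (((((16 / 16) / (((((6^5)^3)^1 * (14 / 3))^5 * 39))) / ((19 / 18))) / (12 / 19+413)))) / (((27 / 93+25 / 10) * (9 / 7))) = 14783850303133591043267020202686091700102934606257772919901454130479104 / 173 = 85455782099038098515994340000000000000000000000000000000000000000000.00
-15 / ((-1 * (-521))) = -15 / 521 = -0.03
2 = 2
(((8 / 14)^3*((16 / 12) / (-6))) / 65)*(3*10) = -256 / 13377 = -0.02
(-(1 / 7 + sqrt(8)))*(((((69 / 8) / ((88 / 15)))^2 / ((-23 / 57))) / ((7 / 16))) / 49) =2654775 / 74373376 + 2654775*sqrt(2) / 5312384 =0.74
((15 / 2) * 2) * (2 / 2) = 15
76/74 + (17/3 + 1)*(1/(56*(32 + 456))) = 779033/758352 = 1.03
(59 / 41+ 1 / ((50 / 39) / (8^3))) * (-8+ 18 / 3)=-821638 / 1025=-801.60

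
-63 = -63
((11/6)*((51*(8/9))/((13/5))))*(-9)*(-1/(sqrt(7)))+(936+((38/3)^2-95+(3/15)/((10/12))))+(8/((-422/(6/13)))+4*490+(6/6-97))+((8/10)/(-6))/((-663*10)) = 3740*sqrt(7)/91+2004439864/699465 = 2974.41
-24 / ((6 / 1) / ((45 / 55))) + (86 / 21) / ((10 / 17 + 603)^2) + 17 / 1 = 333868905085 / 24321555951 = 13.73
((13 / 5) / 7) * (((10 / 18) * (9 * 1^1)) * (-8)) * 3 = -44.57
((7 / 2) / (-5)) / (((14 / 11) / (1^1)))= -11 / 20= -0.55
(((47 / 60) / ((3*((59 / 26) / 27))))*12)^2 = 120956004 / 87025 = 1389.90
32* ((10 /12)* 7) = 560 /3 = 186.67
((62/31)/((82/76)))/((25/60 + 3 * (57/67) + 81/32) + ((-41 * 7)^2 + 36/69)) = 11243136/499635480799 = 0.00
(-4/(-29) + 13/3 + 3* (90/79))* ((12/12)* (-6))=-108442/2291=-47.33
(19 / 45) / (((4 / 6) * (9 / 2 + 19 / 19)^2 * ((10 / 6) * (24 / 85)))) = 323 / 7260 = 0.04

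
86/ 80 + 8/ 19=1.50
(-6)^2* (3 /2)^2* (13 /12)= 351 /4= 87.75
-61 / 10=-6.10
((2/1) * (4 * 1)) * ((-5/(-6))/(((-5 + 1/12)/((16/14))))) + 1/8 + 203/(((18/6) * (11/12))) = 2631071/36344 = 72.39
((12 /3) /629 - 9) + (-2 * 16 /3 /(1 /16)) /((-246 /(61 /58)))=-55624325 /6730929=-8.26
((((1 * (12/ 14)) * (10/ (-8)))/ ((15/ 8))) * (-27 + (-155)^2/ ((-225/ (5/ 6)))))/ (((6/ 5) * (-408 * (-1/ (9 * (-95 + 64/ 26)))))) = -112.74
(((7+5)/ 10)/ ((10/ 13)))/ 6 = 13/ 50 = 0.26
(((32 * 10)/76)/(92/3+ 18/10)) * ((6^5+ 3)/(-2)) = -4667400/9253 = -504.42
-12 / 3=-4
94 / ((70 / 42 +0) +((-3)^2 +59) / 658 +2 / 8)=371112 / 7975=46.53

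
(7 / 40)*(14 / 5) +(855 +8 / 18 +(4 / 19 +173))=17598379 / 17100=1029.14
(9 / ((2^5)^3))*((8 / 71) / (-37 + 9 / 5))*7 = -315 / 51183616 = -0.00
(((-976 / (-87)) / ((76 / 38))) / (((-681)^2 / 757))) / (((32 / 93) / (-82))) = -2.18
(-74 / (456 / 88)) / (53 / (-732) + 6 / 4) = -18056 / 1805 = -10.00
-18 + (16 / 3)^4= 64078 / 81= 791.09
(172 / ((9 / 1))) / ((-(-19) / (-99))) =-1892 / 19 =-99.58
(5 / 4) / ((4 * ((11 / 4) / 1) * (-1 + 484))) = 5 / 21252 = 0.00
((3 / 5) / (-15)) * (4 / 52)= -1 / 325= -0.00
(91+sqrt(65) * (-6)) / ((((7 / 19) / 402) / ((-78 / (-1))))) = 7744932-3574584 * sqrt(65) / 7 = 3627900.92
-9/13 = -0.69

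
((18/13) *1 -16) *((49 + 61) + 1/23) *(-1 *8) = 3847120/299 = 12866.62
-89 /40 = -2.22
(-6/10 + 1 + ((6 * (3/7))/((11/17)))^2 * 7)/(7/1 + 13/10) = 939748/70301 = 13.37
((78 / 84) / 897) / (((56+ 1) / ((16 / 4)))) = 2 / 27531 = 0.00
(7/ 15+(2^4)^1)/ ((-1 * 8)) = -247/ 120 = -2.06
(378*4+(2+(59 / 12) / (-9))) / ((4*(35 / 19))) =3105607 / 15120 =205.40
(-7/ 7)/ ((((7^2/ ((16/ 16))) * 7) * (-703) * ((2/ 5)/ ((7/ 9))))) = 5/ 620046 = 0.00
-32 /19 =-1.68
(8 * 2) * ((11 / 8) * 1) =22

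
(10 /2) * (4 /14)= 10 /7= 1.43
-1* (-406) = 406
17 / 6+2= 29 / 6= 4.83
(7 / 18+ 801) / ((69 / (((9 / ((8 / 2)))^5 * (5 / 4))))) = 157737375 / 188416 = 837.18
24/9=8/3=2.67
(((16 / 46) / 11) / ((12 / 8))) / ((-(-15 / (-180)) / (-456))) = 29184 / 253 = 115.35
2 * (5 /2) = 5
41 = 41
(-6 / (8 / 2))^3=-27 / 8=-3.38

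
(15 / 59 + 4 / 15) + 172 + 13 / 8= 1232953 / 7080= 174.15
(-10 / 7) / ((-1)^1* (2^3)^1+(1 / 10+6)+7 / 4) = 9.52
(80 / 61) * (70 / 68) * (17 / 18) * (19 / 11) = 13300 / 6039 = 2.20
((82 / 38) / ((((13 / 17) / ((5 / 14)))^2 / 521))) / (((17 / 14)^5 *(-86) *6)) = -366341150 / 2035057947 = -0.18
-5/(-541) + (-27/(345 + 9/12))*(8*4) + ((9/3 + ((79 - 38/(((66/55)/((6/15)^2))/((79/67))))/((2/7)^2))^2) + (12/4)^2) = 3225381735558188681/4030419920400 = 800259.48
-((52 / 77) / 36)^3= -0.00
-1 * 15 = -15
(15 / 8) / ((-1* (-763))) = 15 / 6104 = 0.00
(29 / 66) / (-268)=-29 / 17688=-0.00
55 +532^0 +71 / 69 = 3935 / 69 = 57.03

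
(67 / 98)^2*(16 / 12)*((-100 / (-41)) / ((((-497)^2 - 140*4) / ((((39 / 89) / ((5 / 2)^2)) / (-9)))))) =-933712 / 19432809493209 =-0.00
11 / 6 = 1.83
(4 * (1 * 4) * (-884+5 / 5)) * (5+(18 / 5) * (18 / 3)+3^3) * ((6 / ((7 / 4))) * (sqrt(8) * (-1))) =181742592 * sqrt(2) / 35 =7343509.67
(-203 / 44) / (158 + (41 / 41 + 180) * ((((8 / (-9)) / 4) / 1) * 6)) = 609 / 11000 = 0.06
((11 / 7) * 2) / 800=11 / 2800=0.00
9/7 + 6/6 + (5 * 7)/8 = 373/56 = 6.66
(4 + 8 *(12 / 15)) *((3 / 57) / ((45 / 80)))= 832 / 855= 0.97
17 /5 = 3.40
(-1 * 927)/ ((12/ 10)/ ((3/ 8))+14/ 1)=-53.90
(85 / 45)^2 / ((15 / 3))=0.71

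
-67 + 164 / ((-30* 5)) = -5107 / 75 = -68.09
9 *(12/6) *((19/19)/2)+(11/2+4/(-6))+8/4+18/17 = 1723/102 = 16.89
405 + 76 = 481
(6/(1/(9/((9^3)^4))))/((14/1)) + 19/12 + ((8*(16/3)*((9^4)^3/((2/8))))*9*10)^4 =103731270299430596217915099083086589845755415861772222455234519820936565337/292889889684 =354164735462008103536484900000000000000000000000000000000000000.00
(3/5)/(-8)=-3/40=-0.08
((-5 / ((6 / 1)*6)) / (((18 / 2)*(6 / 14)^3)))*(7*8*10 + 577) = -649985 / 2916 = -222.90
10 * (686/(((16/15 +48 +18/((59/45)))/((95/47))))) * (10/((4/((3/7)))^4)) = 170251875/585083072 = 0.29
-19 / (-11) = 19 / 11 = 1.73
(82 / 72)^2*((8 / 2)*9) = 1681 / 36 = 46.69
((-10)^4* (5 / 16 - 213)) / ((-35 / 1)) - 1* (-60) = 425795 / 7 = 60827.86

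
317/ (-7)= -317/ 7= -45.29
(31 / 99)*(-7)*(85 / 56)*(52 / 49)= -3.53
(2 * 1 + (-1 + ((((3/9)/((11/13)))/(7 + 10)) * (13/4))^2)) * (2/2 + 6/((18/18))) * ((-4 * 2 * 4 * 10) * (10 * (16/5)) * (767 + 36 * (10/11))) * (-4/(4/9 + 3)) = 798315594657280/11924429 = 66947909.59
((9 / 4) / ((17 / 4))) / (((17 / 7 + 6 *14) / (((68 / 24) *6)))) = 63 / 605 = 0.10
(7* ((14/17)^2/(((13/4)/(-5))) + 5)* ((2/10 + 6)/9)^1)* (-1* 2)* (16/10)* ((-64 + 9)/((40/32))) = 151393088/56355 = 2686.42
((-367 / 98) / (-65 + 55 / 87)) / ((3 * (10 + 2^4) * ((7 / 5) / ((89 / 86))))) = 947227 / 1717963520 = 0.00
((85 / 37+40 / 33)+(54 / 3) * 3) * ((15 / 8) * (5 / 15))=35.94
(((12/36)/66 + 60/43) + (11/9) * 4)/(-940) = -17849/2667720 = -0.01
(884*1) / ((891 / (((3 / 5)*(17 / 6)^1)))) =7514 / 4455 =1.69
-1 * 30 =-30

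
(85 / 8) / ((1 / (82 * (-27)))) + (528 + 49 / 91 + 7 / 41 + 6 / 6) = -49023295 / 2132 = -22994.04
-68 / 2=-34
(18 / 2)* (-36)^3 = -419904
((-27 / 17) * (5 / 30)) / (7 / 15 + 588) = -135 / 300118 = -0.00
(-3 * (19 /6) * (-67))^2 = 1620529 /4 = 405132.25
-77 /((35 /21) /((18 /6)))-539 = -3388 /5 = -677.60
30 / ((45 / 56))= 112 / 3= 37.33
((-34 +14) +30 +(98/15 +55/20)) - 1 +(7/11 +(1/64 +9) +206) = 2470357/10560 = 233.94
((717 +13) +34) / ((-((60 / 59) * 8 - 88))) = 11269 / 1178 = 9.57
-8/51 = -0.16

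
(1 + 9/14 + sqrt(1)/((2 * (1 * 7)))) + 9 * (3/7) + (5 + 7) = 123/7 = 17.57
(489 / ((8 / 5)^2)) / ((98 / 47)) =574575 / 6272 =91.61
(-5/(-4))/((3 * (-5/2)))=-0.17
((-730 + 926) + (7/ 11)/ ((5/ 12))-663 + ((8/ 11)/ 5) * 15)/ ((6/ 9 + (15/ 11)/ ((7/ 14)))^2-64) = 2522619/ 285760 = 8.83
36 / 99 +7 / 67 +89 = 65938 / 737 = 89.47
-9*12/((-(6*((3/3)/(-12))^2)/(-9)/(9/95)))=-209952/95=-2210.02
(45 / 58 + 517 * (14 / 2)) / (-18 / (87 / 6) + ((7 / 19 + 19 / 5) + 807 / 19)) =19944965 / 250158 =79.73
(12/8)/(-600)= -1/400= -0.00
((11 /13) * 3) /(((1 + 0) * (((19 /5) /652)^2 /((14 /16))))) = 306871950 /4693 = 65389.29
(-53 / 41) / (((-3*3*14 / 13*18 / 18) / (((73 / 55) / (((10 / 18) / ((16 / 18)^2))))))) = 1609504 / 6392925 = 0.25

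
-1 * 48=-48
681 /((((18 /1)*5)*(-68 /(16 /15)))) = -454 /3825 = -0.12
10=10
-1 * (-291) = 291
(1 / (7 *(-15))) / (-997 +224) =1 / 81165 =0.00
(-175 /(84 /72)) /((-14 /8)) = 600 /7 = 85.71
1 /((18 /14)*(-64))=-7 /576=-0.01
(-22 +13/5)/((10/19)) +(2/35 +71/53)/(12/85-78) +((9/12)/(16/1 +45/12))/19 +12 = -1145963794301/46067153475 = -24.88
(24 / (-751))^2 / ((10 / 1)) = 288 / 2820005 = 0.00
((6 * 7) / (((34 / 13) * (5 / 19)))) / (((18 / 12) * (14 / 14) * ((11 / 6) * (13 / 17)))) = 1596 / 55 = 29.02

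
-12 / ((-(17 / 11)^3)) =15972 / 4913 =3.25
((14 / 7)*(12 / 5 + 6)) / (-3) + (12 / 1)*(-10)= -628 / 5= -125.60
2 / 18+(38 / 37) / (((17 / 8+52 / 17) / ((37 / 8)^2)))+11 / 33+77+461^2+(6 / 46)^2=951469364737 / 4475340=212602.70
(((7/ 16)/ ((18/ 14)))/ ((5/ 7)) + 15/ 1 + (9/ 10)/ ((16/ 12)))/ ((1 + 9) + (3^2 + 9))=11629/ 20160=0.58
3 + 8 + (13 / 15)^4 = 585436 / 50625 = 11.56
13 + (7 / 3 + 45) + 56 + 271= 1162 / 3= 387.33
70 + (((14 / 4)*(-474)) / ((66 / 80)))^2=489302870 / 121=4043825.37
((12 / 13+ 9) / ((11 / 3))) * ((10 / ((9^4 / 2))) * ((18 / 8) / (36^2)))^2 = 1075 / 14182689261312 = 0.00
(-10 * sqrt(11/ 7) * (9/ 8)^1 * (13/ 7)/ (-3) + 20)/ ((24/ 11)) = 715 * sqrt(77)/ 1568 + 55/ 6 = 13.17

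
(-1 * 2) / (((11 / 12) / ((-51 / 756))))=34 / 231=0.15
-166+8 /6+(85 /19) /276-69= -408421 /1748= -233.65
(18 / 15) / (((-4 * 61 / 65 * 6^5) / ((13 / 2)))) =-169 / 632448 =-0.00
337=337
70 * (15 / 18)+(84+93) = 706 / 3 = 235.33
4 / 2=2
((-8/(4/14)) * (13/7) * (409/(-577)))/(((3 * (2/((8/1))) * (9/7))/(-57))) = -11314576/5193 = -2178.81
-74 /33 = -2.24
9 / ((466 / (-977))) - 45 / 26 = -62397 / 3029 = -20.60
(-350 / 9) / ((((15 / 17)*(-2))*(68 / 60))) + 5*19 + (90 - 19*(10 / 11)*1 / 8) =80105 / 396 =202.29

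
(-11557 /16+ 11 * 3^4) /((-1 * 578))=-2699 /9248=-0.29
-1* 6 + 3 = -3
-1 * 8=-8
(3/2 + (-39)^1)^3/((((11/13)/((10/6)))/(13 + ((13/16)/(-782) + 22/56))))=-10721121328125/7707392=-1391018.04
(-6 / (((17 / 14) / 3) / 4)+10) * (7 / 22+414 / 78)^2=-1084741139 / 695266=-1560.18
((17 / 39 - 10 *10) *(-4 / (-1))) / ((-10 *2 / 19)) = 73777 / 195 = 378.34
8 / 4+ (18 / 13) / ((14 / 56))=98 / 13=7.54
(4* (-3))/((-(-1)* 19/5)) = -60/19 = -3.16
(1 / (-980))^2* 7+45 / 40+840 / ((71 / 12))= 1393934921 / 9741200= 143.10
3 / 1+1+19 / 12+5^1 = 127 / 12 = 10.58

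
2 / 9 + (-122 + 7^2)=-655 / 9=-72.78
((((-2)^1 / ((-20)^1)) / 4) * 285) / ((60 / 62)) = 7.36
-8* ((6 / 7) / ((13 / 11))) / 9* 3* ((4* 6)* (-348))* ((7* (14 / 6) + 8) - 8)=3429888 / 13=263837.54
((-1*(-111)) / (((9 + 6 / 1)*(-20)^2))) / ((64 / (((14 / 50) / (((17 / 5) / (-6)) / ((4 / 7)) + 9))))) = 777 / 76880000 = 0.00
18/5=3.60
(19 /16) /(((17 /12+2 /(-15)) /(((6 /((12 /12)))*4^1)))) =1710 /77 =22.21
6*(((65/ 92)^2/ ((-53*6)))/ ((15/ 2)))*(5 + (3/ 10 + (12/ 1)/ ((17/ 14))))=-436189/ 22878192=-0.02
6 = 6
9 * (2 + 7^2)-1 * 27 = 432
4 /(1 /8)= 32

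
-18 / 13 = -1.38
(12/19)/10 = 6/95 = 0.06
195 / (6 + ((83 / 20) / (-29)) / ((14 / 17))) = 1583400 / 47309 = 33.47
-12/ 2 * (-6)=36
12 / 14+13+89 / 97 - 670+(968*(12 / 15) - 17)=346883 / 3395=102.17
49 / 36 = 1.36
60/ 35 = 12/ 7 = 1.71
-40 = -40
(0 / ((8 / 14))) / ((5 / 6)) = 0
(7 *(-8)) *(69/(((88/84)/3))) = -11065.09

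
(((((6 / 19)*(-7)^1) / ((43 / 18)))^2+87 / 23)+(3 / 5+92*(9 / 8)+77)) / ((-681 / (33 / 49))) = -313665968297 / 1707630433810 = -0.18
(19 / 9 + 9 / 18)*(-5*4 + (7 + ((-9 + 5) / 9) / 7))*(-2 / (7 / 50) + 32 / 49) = 465.01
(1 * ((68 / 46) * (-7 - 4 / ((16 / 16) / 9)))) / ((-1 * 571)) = 1462 / 13133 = 0.11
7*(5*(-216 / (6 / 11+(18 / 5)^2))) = -346500 / 619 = -559.77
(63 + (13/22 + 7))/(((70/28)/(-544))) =-844832/55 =-15360.58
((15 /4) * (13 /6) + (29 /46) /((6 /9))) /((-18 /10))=-8345 /1656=-5.04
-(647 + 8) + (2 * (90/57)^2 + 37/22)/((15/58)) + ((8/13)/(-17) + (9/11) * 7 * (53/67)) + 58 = -499837636919/881978955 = -566.72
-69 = -69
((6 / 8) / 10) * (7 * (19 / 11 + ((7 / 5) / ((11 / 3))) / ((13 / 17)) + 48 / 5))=22197 / 3575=6.21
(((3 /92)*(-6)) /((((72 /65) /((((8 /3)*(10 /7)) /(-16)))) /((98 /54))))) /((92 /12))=2275 /228528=0.01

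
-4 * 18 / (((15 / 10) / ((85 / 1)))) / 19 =-4080 / 19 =-214.74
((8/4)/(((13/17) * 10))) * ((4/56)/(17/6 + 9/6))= 51/11830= 0.00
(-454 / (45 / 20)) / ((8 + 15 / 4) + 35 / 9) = -7264 / 563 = -12.90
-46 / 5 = -9.20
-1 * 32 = -32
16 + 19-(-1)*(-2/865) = 30273/865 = 35.00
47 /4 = 11.75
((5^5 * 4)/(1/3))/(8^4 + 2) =6250/683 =9.15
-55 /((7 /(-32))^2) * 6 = -6896.33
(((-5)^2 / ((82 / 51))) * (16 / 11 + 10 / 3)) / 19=33575 / 8569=3.92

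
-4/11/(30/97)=-1.18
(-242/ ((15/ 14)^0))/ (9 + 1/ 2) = -484/ 19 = -25.47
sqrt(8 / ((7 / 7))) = 2 * sqrt(2) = 2.83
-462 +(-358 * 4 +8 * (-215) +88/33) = -10834/3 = -3611.33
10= 10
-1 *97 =-97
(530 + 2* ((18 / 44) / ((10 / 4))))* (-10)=-58336 / 11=-5303.27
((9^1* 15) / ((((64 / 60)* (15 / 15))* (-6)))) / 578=-675 / 18496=-0.04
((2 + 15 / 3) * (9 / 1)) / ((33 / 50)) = 1050 / 11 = 95.45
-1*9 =-9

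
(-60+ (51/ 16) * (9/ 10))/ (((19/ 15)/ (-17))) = 466191/ 608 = 766.76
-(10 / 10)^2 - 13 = -14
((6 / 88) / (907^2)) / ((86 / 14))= 21 / 1556451908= 0.00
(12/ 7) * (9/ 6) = 18/ 7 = 2.57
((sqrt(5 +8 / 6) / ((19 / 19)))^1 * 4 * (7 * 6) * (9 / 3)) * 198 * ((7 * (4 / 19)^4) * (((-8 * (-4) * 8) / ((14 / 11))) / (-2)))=-5994971136 * sqrt(57) / 130321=-347304.27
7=7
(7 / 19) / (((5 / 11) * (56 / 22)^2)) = 1331 / 10640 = 0.13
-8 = -8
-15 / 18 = -5 / 6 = -0.83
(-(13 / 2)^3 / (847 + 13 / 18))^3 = -7730680042917 / 227383105214656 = -0.03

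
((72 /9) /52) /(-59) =-2 /767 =-0.00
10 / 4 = 5 / 2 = 2.50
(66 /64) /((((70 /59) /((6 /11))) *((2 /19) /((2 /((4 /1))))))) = 10089 /4480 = 2.25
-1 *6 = -6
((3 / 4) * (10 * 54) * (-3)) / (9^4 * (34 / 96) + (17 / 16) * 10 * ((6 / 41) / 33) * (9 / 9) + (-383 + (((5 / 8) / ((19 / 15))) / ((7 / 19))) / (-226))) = -3467522520 / 5538699953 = -0.63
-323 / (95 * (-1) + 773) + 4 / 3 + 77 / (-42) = -0.98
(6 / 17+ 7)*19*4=9500 / 17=558.82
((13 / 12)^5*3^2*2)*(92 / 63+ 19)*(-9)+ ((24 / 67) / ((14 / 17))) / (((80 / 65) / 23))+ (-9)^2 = -31488116879 / 6483456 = -4856.69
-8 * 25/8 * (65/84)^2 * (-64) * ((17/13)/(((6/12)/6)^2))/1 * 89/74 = 393380000/1813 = 216977.39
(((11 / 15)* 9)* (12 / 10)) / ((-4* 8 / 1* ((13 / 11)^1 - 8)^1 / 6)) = 1089 / 5000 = 0.22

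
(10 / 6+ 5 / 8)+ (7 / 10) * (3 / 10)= 1501 / 600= 2.50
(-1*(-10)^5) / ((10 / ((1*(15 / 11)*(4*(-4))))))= -2400000 / 11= -218181.82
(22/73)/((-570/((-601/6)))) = 6611/124830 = 0.05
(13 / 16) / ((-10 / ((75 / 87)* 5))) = -325 / 928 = -0.35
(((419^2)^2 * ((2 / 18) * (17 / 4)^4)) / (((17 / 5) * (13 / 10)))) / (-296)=-853994988.68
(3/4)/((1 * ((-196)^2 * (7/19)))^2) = 0.00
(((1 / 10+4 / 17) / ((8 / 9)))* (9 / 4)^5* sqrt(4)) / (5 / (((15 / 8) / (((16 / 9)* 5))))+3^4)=0.42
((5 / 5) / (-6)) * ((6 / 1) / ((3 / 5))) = -5 / 3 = -1.67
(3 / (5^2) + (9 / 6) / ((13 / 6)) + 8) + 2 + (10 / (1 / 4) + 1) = 16839 / 325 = 51.81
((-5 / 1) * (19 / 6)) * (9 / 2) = -285 / 4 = -71.25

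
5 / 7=0.71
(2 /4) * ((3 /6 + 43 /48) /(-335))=-1 /480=-0.00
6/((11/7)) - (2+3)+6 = 53/11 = 4.82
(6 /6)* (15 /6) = 5 /2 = 2.50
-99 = -99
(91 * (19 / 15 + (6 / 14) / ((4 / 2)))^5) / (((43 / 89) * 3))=3366164256091507 / 7526414700000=447.25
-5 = -5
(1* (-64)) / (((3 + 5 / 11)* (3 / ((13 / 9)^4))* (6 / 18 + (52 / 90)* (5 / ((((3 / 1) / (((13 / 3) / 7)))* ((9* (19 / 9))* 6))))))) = -79.40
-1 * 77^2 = -5929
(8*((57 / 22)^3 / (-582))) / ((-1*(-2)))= -0.12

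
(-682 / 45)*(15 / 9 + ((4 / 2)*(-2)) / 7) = -15686 / 945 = -16.60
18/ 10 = 9/ 5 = 1.80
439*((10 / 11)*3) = 13170 / 11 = 1197.27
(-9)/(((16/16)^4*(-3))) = 3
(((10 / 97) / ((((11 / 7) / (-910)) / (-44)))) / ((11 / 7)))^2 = 2794255.33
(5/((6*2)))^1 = 5/12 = 0.42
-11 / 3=-3.67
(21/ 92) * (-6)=-63/ 46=-1.37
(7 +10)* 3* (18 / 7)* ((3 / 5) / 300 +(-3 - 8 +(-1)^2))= -2294541 / 1750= -1311.17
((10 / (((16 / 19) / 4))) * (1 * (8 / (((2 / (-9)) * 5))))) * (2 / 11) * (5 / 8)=-855 / 22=-38.86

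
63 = 63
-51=-51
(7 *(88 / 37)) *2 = 1232 / 37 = 33.30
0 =0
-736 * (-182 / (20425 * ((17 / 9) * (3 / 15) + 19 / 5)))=301392 / 191995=1.57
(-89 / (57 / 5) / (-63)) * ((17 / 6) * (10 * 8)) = 302600 / 10773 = 28.09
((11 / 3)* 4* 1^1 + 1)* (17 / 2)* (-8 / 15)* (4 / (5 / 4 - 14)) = 3008 / 135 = 22.28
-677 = -677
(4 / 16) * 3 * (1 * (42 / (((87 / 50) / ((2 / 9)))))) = 4.02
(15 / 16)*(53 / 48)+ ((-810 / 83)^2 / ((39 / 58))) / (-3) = -1058686595 / 22926592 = -46.18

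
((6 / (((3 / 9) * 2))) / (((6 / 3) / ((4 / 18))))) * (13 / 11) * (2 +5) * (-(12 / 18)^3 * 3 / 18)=-364 / 891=-0.41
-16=-16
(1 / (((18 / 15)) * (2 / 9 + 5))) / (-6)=-5 / 188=-0.03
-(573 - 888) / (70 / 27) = 243 / 2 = 121.50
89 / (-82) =-89 / 82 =-1.09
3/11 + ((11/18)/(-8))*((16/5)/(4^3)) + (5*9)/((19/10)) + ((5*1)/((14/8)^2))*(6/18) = 24.50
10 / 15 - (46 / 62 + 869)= -80824 / 93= -869.08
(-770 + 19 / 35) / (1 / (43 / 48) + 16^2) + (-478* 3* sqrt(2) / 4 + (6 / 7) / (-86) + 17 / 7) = -507.57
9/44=0.20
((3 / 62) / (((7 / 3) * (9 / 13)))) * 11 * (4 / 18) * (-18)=-286 / 217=-1.32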